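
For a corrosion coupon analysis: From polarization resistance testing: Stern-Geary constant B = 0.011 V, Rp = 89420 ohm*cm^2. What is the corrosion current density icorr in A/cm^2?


Apply the Stern-Geary relation: icorr = B / Rp
icorr = 0.011 / 89420 = 1.23×10^-7 A/cm^2

1.23×10^-7 A/cm^2


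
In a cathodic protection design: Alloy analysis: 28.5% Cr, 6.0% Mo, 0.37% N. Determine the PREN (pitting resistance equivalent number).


Apply the PREN formula: PREN = Cr + 3.3*Mo + 16*N
PREN = 28.5 + 3.3*6.0 + 16*0.37
PREN = 28.5 + 19.8 + 5.92 = 54.22

54.22


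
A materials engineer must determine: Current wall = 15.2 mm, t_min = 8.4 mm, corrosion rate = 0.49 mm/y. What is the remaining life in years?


Apply the remaining-life relation: RL = (t_current − t_min) / CR
RL = (15.2 − 8.4) / 0.49 = 6.8 / 0.49 = 13.9 years

13.9 years


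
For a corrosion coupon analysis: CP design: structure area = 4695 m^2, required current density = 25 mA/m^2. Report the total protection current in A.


I = area * current density, then convert mA → A (÷1000)
I = 4695 * 25 / 1000 = 117.38 A

117.38 A


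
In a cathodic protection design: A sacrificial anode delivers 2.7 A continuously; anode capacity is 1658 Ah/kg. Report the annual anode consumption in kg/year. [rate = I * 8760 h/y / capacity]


Annual consumption = current * hours per year / capacity
Rate = 2.7 * 8760 / 1658 = 14.3 kg/year

14.3 kg/year


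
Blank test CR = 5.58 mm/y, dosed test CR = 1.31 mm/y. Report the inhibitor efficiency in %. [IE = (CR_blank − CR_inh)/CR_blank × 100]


Apply the inhibitor-efficiency definition: IE = (CR_blank − CR_inh)/CR_blank × 100
IE = (5.58 − 1.31) / 5.58 × 100
IE = 4.27 / 5.58 × 100 = 76.5 %

76.5 %


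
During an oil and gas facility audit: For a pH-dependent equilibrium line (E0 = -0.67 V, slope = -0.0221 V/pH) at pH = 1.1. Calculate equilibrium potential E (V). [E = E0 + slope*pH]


Apply the Pourbaix line equation: E = E0 + slope*pH
E = -0.67 + (-0.0221)*1.1 = -0.67 + (-0.02431) = -0.69431 V
Rounded to 3 decimal places: E = -0.694 V

-0.694 V


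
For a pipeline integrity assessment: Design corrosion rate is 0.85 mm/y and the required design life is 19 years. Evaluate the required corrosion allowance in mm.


Corrosion allowance = CR × design life
CA = 0.85 * 19 = 16.15 mm

16.15 mm


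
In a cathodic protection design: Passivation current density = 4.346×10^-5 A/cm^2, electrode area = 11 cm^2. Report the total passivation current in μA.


I = i_pass * A, then convert A → μA (×10^6)
I = 4.346×10^-5 * 11 * 10^6 = 478.06 μA

478.06 μA


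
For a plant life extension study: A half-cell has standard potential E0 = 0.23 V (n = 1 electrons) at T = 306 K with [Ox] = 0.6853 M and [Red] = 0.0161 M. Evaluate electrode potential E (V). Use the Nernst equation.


Apply the Nernst equation: E = E0 + (RT/nF)*ln([Ox]/[Red])
Step 1: RT/nF = 8.314*306/(1*96485) = 0.02636766 V
Step 2: [Ox]/[Red] = 0.6853/0.0161 = 42.565217
Step 3: ln(42.565217) = 3.751037
Step 4: correction = 0.02636766 * 3.751037 = 0.099 V
E = 0.23 + 0.099 = 0.329 V

0.329 V


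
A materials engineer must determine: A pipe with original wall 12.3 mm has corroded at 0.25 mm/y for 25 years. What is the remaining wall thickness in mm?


Remaining wall = original − CR × time
t = 12.3 − 0.25*25 = 12.3 − 6.25 = 6.05 mm

6.05 mm


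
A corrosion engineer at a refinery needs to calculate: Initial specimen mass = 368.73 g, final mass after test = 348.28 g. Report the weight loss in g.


Weight loss = initial − final
WL = 368.73 − 348.28 = 20.45 g

20.45 g


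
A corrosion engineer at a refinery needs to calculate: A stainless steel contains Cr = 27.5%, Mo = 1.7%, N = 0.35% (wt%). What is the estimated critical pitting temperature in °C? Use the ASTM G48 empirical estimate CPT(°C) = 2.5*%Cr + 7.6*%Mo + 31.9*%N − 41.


Apply the ASTM G48 empirical CPT estimate: CPT(°C) = 2.5*%Cr + 7.6*%Mo + 31.9*%N − 41
2.5*27.5 = 68.75; 7.6*1.7 = 12.92; 31.9*0.35 = 11.165
CPT = 68.75 + 12.92 + 11.165 − 41 = 51.835 °C
Rounded to 0.1 °C: CPT ≈ 51.8 °C

51.8 °C


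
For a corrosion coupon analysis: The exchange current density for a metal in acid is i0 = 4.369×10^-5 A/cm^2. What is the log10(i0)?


i0 = 4.369×10^-5 A/cm^2
log10(i0) = -4.36

-4.36


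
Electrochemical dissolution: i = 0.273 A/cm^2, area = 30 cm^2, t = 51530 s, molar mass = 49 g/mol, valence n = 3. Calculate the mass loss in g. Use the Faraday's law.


Apply Faraday's law: m = i*A*t*M / (n*F)
Total charge passed Q = i*A*t = 0.273*30*51530 = 422030.7 C
m = Q*M/(n*F) = 422030.7*49/(3*96485) = 71.443 g

71.443 g


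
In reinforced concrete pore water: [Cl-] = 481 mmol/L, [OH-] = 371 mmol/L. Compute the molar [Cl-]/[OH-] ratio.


Threshold parameter = [Cl-] / [OH-] (molar basis; both in mmol/L, so units cancel)
Ratio = 481 / 371 = 1.3

1.3


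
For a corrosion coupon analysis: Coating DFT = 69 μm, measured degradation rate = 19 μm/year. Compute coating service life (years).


Service life = thickness / degradation rate
Life = 69 / 19 = 3.6 years

3.6 years


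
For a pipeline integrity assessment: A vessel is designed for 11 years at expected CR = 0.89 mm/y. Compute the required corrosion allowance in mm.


Corrosion allowance = CR × design life
CA = 0.89 * 11 = 9.79 mm

9.79 mm


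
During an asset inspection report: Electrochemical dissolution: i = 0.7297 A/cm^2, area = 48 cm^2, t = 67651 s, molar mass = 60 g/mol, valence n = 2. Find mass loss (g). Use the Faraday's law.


Apply Faraday's law: m = i*A*t*M / (n*F)
Total charge passed Q = i*A*t = 0.7297*48*67651 = 2369516.8656 C
m = Q*M/(n*F) = 2369516.8656*60/(2*96485) = 736.752 g

736.752 g


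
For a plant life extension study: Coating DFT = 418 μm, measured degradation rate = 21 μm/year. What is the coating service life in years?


Service life = thickness / degradation rate
Life = 418 / 21 = 19.9 years

19.9 years


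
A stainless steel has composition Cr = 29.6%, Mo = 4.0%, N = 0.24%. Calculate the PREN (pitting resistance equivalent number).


Apply the PREN formula: PREN = Cr + 3.3*Mo + 16*N
PREN = 29.6 + 3.3*4.0 + 16*0.24
PREN = 29.6 + 13.2 + 3.84 = 46.64

46.64


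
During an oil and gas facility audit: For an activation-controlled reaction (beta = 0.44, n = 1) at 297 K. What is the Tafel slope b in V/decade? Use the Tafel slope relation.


Apply the Tafel slope relation: b = 2.303*R*T/(beta*n*F)
Numerator: 2.303 * 8.314 * 297 = 5686.7
Denominator: 0.44 * 1 * 96485 = 42453.4
b = 5686.7 / 42453.4 = 0.134 V/decade

0.134 V/decade


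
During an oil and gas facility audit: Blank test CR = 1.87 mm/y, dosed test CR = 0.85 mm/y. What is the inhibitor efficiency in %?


Apply the inhibitor-efficiency definition: IE = (CR_blank − CR_inh)/CR_blank × 100
IE = (1.87 − 0.85) / 1.87 × 100
IE = 1.02 / 1.87 × 100 = 54.5 %

54.5 %


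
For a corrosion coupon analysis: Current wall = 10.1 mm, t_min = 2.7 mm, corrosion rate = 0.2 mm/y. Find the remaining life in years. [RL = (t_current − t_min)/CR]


Apply the remaining-life relation: RL = (t_current − t_min) / CR
RL = (10.1 − 2.7) / 0.2 = 7.4 / 0.2 = 37.0 years

37.0 years


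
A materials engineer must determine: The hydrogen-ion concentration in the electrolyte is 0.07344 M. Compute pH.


pH = −log10[H+]
pH = −log10(0.07344) = 1.13

1.13


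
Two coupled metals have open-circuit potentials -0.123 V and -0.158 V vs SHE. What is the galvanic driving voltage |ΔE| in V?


Driving voltage is the absolute potential difference.
|ΔE| = |-0.123 − (-0.158)| = 0.035 V

0.035 V


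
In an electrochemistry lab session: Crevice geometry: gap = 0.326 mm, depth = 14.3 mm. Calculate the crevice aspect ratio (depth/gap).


Aspect ratio = depth / gap
Ratio = 14.3 / 0.326 = 43.9

43.9


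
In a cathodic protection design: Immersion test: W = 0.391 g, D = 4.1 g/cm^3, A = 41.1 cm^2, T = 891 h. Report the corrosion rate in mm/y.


Apply the mm/y weight-loss relation: CR = 87600 * W / (D * A * T)
Numerator: 87600 * 0.391 = 34251.6
Denominator: 4.1 * 41.1 * 891 = 150142.41
CR = 34251.6 / 150142.41 = 0.22813 mm/y

0.22813 mm/y


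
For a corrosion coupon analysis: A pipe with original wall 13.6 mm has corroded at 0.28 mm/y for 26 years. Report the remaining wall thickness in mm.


Remaining wall = original − CR × time
t = 13.6 − 0.28*26 = 13.6 − 7.28 = 6.32 mm

6.32 mm


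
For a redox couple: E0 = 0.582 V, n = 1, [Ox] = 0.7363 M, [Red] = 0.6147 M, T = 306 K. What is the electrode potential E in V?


Apply the Nernst equation: E = E0 + (RT/nF)*ln([Ox]/[Red])
Step 1: RT/nF = 8.314*306/(1*96485) = 0.02636766 V
Step 2: [Ox]/[Red] = 0.7363/0.6147 = 1.19782
Step 3: ln(1.19782) = 0.180503
Step 4: correction = 0.02636766 * 0.180503 = 0.0048 V
E = 0.582 + 0.0048 = 0.5868 V

0.5868 V


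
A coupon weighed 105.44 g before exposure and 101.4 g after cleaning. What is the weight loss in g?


Weight loss = initial − final
WL = 105.44 − 101.4 = 4.04 g

4.04 g


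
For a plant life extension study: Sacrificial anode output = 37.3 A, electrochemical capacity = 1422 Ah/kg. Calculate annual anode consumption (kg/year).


Annual consumption = current * hours per year / capacity
Rate = 37.3 * 8760 / 1422 = 229.8 kg/year

229.8 kg/year


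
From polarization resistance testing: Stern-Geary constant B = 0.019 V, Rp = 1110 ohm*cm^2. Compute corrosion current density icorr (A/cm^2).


Apply the Stern-Geary relation: icorr = B / Rp
icorr = 0.019 / 1110 = 1.712×10^-5 A/cm^2

1.712×10^-5 A/cm^2


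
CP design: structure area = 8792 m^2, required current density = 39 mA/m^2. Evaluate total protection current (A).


I = area * current density, then convert mA → A (÷1000)
I = 8792 * 39 / 1000 = 342.89 A

342.89 A


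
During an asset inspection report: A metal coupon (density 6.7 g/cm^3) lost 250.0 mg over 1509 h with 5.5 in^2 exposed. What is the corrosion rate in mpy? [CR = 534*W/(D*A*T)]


Apply the mpy weight-loss relation: CR = 534 * W / (D * A * T)
Numerator: 534 * 250.0 = 133500.0
Denominator: 6.7 * 5.5 * 1509 = 55606.65
CR = 133500.0 / 55606.65 = 2.4008 mpy

2.4008 mpy


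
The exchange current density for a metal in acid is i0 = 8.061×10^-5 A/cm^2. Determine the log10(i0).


i0 = 8.061×10^-5 A/cm^2
log10(i0) = -4.094

-4.094


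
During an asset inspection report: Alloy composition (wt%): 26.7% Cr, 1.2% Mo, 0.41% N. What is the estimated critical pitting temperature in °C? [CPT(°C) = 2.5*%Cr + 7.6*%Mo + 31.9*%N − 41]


Apply the ASTM G48 empirical CPT estimate: CPT(°C) = 2.5*%Cr + 7.6*%Mo + 31.9*%N − 41
2.5*26.7 = 66.75; 7.6*1.2 = 9.12; 31.9*0.41 = 13.079
CPT = 66.75 + 9.12 + 13.079 − 41 = 47.949 °C
Rounded to 0.1 °C: CPT ≈ 47.9 °C

47.9 °C


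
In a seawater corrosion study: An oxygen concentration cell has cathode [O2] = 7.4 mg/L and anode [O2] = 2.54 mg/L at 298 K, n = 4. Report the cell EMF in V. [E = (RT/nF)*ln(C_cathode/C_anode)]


Apply the Nernst concentration-cell relation: E = (RT/nF)*ln(C_cathode/C_anode)
RT/nF = 8.314*298/(4*96485) = 0.00641958 V
ln(7.4/2.54) = 1.06932
E = 0.00641958 * 1.06932 = 0.00686 V

0.00686 V


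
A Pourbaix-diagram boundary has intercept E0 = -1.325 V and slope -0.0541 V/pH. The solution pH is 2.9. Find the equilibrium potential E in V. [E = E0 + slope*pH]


Apply the Pourbaix line equation: E = E0 + slope*pH
E = -1.325 + (-0.0541)*2.9 = -1.325 + (-0.15689) = -1.48189 V
Rounded to 3 decimal places: E = -1.482 V

-1.482 V


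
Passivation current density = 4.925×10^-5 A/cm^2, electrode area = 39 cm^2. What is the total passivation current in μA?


I = i_pass * A, then convert A → μA (×10^6)
I = 4.925×10^-5 * 39 * 10^6 = 1920.75 μA

1920.75 μA


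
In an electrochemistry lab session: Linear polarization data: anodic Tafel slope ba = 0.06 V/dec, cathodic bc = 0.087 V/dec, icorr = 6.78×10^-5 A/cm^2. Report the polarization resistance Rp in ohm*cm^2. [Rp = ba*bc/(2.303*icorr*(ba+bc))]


Apply the Stern-Geary equation: Rp = ba*bc / (2.303*icorr*(ba+bc))
ba*bc = 0.06*0.087 = 0.00522
ba+bc = 0.147; 2.303*icorr*(ba+bc) = 2.303*6.78×10^-5*0.147 = 2.295308×10^-5
Rp = 0.00522 / 2.295308×10^-5 = 227.42 ohm*cm^2

227.42 ohm*cm^2


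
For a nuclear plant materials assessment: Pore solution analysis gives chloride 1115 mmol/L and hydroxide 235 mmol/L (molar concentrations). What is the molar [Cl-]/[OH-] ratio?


Threshold parameter = [Cl-] / [OH-] (molar basis; both in mmol/L, so units cancel)
Ratio = 1115 / 235 = 4.74

4.74


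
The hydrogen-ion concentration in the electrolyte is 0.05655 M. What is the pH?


pH = −log10[H+]
pH = −log10(0.05655) = 1.25

1.25


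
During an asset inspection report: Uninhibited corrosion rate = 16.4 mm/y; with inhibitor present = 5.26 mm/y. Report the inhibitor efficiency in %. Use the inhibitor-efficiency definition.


Apply the inhibitor-efficiency definition: IE = (CR_blank − CR_inh)/CR_blank × 100
IE = (16.4 − 5.26) / 16.4 × 100
IE = 11.14 / 16.4 × 100 = 67.9 %

67.9 %


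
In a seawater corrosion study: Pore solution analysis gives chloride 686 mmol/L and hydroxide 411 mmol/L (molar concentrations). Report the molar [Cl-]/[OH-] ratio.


Threshold parameter = [Cl-] / [OH-] (molar basis; both in mmol/L, so units cancel)
Ratio = 686 / 411 = 1.67

1.67


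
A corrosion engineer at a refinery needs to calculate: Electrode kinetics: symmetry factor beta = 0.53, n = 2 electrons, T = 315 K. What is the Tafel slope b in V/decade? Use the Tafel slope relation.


Apply the Tafel slope relation: b = 2.303*R*T/(beta*n*F)
Numerator: 2.303 * 8.314 * 315 = 6031.35
Denominator: 0.53 * 2 * 96485 = 102274.1
b = 6031.35 / 102274.1 = 0.059 V/decade

0.059 V/decade


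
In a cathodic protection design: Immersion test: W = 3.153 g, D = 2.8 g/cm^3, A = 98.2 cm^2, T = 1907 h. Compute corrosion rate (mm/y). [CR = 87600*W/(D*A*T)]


Apply the mm/y weight-loss relation: CR = 87600 * W / (D * A * T)
Numerator: 87600 * 3.153 = 276202.8
Denominator: 2.8 * 98.2 * 1907 = 524348.72
CR = 276202.8 / 524348.72 = 0.526754 mm/y

0.526754 mm/y


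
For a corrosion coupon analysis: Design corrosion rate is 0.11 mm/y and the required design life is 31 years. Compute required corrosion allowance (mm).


Corrosion allowance = CR × design life
CA = 0.11 * 31 = 3.41 mm

3.41 mm


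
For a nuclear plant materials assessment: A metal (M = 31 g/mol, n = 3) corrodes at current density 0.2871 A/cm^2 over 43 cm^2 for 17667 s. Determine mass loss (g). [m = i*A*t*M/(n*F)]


Apply Faraday's law: m = i*A*t*M / (n*F)
Total charge passed Q = i*A*t = 0.2871*43*17667 = 218104.4151 C
m = Q*M/(n*F) = 218104.4151*31/(3*96485) = 23.359 g

23.359 g


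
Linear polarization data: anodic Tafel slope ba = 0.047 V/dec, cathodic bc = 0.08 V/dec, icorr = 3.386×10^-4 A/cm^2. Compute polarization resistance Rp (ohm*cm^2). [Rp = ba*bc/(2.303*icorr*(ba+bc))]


Apply the Stern-Geary equation: Rp = ba*bc / (2.303*icorr*(ba+bc))
ba*bc = 0.047*0.08 = 0.00376
ba+bc = 0.127; 2.303*icorr*(ba+bc) = 2.303*3.386×10^-4*0.127 = 9.9034067×10^-5
Rp = 0.00376 / 9.9034067×10^-5 = 38.0 ohm*cm^2

38.0 ohm*cm^2


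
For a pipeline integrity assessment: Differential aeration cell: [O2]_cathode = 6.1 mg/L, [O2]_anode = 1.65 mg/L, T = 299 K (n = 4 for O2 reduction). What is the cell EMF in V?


Apply the Nernst concentration-cell relation: E = (RT/nF)*ln(C_cathode/C_anode)
RT/nF = 8.314*299/(4*96485) = 0.00644112 V
ln(6.1/1.65) = 1.30751
E = 0.00644112 * 1.30751 = 0.00842 V

0.00842 V


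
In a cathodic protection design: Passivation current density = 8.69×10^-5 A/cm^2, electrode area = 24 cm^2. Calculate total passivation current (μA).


I = i_pass * A, then convert A → μA (×10^6)
I = 8.69×10^-5 * 24 * 10^6 = 2085.6 μA

2085.6 μA


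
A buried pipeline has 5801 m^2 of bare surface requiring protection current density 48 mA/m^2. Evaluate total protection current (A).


I = area * current density, then convert mA → A (÷1000)
I = 5801 * 48 / 1000 = 278.45 A

278.45 A


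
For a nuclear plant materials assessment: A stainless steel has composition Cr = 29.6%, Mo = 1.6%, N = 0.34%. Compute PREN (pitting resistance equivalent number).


Apply the PREN formula: PREN = Cr + 3.3*Mo + 16*N
PREN = 29.6 + 3.3*1.6 + 16*0.34
PREN = 29.6 + 5.28 + 5.44 = 40.32

40.32


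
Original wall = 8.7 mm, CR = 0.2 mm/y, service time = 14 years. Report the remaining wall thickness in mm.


Remaining wall = original − CR × time
t = 8.7 − 0.2*14 = 8.7 − 2.8 = 5.9 mm

5.9 mm


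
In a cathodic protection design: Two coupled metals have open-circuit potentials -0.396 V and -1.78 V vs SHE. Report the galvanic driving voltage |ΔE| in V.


Driving voltage is the absolute potential difference.
|ΔE| = |-0.396 − (-1.78)| = 1.384 V

1.384 V


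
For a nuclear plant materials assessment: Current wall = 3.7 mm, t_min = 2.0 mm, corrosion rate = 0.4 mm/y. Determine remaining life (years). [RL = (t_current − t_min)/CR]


Apply the remaining-life relation: RL = (t_current − t_min) / CR
RL = (3.7 − 2.0) / 0.4 = 1.7 / 0.4 = 4.3 years

4.3 years


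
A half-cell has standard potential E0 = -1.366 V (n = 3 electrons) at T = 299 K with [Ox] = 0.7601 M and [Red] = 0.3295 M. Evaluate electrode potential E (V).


Apply the Nernst equation: E = E0 + (RT/nF)*ln([Ox]/[Red])
Step 1: RT/nF = 8.314*299/(3*96485) = 0.00858816 V
Step 2: [Ox]/[Red] = 0.7601/0.3295 = 2.306829
Step 3: ln(2.306829) = 0.835874
Step 4: correction = 0.00858816 * 0.835874 = 0.007 V
E = -1.366 + 0.007 = -1.359 V

-1.359 V


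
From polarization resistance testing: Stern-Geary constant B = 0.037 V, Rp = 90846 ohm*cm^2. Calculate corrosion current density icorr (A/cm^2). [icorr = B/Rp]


Apply the Stern-Geary relation: icorr = B / Rp
icorr = 0.037 / 90846 = 4.073×10^-7 A/cm^2

4.073×10^-7 A/cm^2


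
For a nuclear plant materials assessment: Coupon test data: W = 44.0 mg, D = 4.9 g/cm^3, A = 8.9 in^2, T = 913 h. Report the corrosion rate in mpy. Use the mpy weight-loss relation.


Apply the mpy weight-loss relation: CR = 534 * W / (D * A * T)
Numerator: 534 * 44.0 = 23496.0
Denominator: 4.9 * 8.9 * 913 = 39815.93
CR = 23496.0 / 39815.93 = 0.59012 mpy

0.59012 mpy


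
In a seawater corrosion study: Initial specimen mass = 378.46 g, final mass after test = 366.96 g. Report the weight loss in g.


Weight loss = initial − final
WL = 378.46 − 366.96 = 11.5 g

11.5 g


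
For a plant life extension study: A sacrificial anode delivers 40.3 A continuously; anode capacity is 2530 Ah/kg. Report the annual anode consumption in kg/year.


Annual consumption = current * hours per year / capacity
Rate = 40.3 * 8760 / 2530 = 139.5 kg/year

139.5 kg/year


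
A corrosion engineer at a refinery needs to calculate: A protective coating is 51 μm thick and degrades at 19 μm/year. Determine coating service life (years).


Service life = thickness / degradation rate
Life = 51 / 19 = 2.7 years

2.7 years


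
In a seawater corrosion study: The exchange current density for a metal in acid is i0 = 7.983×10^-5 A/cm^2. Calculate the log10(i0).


i0 = 7.983×10^-5 A/cm^2
log10(i0) = -4.098

-4.098


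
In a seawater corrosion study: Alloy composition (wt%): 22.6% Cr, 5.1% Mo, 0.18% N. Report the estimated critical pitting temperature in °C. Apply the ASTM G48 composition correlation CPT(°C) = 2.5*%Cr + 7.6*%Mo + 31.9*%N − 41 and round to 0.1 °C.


Apply the ASTM G48 empirical CPT estimate: CPT(°C) = 2.5*%Cr + 7.6*%Mo + 31.9*%N − 41
2.5*22.6 = 56.5; 7.6*5.1 = 38.76; 31.9*0.18 = 5.742
CPT = 56.5 + 38.76 + 5.742 − 41 = 60.002 °C
Rounded to 0.1 °C: CPT ≈ 60.0 °C

60.0 °C


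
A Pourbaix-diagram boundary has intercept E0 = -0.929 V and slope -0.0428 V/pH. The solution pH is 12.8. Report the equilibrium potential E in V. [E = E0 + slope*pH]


Apply the Pourbaix line equation: E = E0 + slope*pH
E = -0.929 + (-0.0428)*12.8 = -0.929 + (-0.54784) = -1.47684 V
Rounded to 4 decimal places: E = -1.4768 V

-1.4768 V


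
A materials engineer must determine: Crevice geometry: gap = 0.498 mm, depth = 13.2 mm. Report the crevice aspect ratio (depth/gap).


Aspect ratio = depth / gap
Ratio = 13.2 / 0.498 = 26.5

26.5


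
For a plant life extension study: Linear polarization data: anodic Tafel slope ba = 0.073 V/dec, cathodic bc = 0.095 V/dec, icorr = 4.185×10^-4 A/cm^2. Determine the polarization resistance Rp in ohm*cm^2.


Apply the Stern-Geary equation: Rp = ba*bc / (2.303*icorr*(ba+bc))
ba*bc = 0.073*0.095 = 0.006935
ba+bc = 0.168; 2.303*icorr*(ba+bc) = 2.303*4.185×10^-4*0.168 = 1.6191932×10^-4
Rp = 0.006935 / 1.6191932×10^-4 = 42.83 ohm*cm^2

42.83 ohm*cm^2


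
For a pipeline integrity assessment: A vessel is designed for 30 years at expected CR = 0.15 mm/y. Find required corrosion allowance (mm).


Corrosion allowance = CR × design life
CA = 0.15 * 30 = 4.5 mm

4.5 mm


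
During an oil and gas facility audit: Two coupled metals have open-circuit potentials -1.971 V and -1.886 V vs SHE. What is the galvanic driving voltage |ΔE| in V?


Driving voltage is the absolute potential difference.
|ΔE| = |-1.971 − (-1.886)| = 0.085 V

0.085 V


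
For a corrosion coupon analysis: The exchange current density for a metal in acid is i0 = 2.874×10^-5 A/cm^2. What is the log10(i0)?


i0 = 2.874×10^-5 A/cm^2
log10(i0) = -4.542

-4.542


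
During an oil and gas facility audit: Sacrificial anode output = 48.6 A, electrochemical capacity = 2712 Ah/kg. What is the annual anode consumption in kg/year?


Annual consumption = current * hours per year / capacity
Rate = 48.6 * 8760 / 2712 = 157.0 kg/year

157.0 kg/year


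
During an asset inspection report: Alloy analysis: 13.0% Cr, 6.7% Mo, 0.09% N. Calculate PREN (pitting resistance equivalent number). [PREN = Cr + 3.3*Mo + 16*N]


Apply the PREN formula: PREN = Cr + 3.3*Mo + 16*N
PREN = 13.0 + 3.3*6.7 + 16*0.09
PREN = 13.0 + 22.11 + 1.44 = 36.55

36.55


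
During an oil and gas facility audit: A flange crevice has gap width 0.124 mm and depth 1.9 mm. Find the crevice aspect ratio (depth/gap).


Aspect ratio = depth / gap
Ratio = 1.9 / 0.124 = 15.3

15.3


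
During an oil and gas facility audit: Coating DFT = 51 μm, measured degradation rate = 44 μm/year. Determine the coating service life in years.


Service life = thickness / degradation rate
Life = 51 / 44 = 1.2 years

1.2 years


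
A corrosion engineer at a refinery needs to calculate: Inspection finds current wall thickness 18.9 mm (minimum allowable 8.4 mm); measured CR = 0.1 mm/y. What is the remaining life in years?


Apply the remaining-life relation: RL = (t_current − t_min) / CR
RL = (18.9 − 8.4) / 0.1 = 10.5 / 0.1 = 105.0 years

105.0 years


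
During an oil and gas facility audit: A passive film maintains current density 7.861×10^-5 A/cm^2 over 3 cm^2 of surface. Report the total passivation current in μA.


I = i_pass * A, then convert A → μA (×10^6)
I = 7.861×10^-5 * 3 * 10^6 = 235.83 μA

235.83 μA


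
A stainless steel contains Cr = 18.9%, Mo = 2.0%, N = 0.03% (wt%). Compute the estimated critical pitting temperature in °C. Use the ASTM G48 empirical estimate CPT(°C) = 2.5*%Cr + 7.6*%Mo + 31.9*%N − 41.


Apply the ASTM G48 empirical CPT estimate: CPT(°C) = 2.5*%Cr + 7.6*%Mo + 31.9*%N − 41
2.5*18.9 = 47.25; 7.6*2.0 = 15.2; 31.9*0.03 = 0.957
CPT = 47.25 + 15.2 + 0.957 − 41 = 22.407 °C
Rounded to 0.1 °C: CPT ≈ 22.4 °C

22.4 °C


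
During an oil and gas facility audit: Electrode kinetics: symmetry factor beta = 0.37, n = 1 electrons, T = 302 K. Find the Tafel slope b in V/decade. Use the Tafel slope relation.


Apply the Tafel slope relation: b = 2.303*R*T/(beta*n*F)
Numerator: 2.303 * 8.314 * 302 = 5782.44
Denominator: 0.37 * 1 * 96485 = 35699.45
b = 5782.44 / 35699.45 = 0.162 V/decade

0.162 V/decade


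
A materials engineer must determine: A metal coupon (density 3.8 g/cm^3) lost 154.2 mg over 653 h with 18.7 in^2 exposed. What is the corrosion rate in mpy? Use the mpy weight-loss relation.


Apply the mpy weight-loss relation: CR = 534 * W / (D * A * T)
Numerator: 534 * 154.2 = 82342.8
Denominator: 3.8 * 18.7 * 653 = 46402.18
CR = 82342.8 / 46402.18 = 1.7745 mpy

1.7745 mpy


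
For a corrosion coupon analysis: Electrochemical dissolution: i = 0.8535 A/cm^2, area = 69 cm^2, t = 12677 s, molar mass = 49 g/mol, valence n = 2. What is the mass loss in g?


Apply Faraday's law: m = i*A*t*M / (n*F)
Total charge passed Q = i*A*t = 0.8535*69*12677 = 746567.5455 C
m = Q*M/(n*F) = 746567.5455*49/(2*96485) = 189.57252 g

189.57252 g


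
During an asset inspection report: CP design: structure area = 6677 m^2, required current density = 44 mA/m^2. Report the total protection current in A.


I = area * current density, then convert mA → A (÷1000)
I = 6677 * 44 / 1000 = 293.79 A

293.79 A


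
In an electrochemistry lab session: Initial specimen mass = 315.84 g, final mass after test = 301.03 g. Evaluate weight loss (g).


Weight loss = initial − final
WL = 315.84 − 301.03 = 14.81 g

14.81 g


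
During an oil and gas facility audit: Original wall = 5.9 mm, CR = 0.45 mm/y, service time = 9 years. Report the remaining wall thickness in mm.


Remaining wall = original − CR × time
t = 5.9 − 0.45*9 = 5.9 − 4.05 = 1.85 mm

1.85 mm


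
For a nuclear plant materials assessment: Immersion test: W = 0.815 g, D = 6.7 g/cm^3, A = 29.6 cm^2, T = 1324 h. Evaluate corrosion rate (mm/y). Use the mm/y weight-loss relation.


Apply the mm/y weight-loss relation: CR = 87600 * W / (D * A * T)
Numerator: 87600 * 0.815 = 71394.0
Denominator: 6.7 * 29.6 * 1324 = 262575.68
CR = 71394.0 / 262575.68 = 0.2719 mm/y

0.2719 mm/y


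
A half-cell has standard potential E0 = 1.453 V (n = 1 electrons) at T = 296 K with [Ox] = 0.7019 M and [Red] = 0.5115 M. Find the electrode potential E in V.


Apply the Nernst equation: E = E0 + (RT/nF)*ln([Ox]/[Red])
Step 1: RT/nF = 8.314*296/(1*96485) = 0.02550598 V
Step 2: [Ox]/[Red] = 0.7019/0.5115 = 1.372239
Step 3: ln(1.372239) = 0.316444
Step 4: correction = 0.02550598 * 0.316444 = 0.008 V
E = 1.453 + 0.008 = 1.461 V

1.461 V


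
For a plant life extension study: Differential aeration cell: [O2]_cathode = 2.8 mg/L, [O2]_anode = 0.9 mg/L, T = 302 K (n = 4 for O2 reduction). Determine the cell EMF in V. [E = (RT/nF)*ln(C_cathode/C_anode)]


Apply the Nernst concentration-cell relation: E = (RT/nF)*ln(C_cathode/C_anode)
RT/nF = 8.314*302/(4*96485) = 0.00650575 V
ln(2.8/0.9) = 1.13498
E = 0.00650575 * 1.13498 = 0.00738 V

0.00738 V


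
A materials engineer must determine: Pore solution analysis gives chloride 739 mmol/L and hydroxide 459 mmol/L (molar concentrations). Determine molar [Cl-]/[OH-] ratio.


Threshold parameter = [Cl-] / [OH-] (molar basis; both in mmol/L, so units cancel)
Ratio = 739 / 459 = 1.61

1.61


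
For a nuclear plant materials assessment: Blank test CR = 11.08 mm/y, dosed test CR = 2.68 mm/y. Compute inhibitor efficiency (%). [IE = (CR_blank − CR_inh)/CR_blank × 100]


Apply the inhibitor-efficiency definition: IE = (CR_blank − CR_inh)/CR_blank × 100
IE = (11.08 − 2.68) / 11.08 × 100
IE = 8.4 / 11.08 × 100 = 75.8 %

75.8 %


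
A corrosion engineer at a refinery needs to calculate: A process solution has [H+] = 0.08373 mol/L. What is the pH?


pH = −log10[H+]
pH = −log10(0.08373) = 1.08

1.08


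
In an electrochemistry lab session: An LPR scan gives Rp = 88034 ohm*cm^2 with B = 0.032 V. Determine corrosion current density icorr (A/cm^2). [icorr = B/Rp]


Apply the Stern-Geary relation: icorr = B / Rp
icorr = 0.032 / 88034 = 3.635×10^-7 A/cm^2

3.635×10^-7 A/cm^2


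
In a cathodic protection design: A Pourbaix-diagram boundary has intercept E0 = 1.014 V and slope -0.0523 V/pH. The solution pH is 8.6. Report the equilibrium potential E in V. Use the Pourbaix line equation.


Apply the Pourbaix line equation: E = E0 + slope*pH
E = 1.014 + (-0.0523)*8.6 = 1.014 + (-0.44978) = 0.56422 V
Rounded to 3 decimal places: E = 0.564 V

0.564 V


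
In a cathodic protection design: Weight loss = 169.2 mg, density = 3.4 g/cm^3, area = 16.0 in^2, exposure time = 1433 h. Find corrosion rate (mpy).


Apply the mpy weight-loss relation: CR = 534 * W / (D * A * T)
Numerator: 534 * 169.2 = 90352.8
Denominator: 3.4 * 16.0 * 1433 = 77955.2
CR = 90352.8 / 77955.2 = 1.159 mpy

1.159 mpy


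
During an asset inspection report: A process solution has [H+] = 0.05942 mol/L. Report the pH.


pH = −log10[H+]
pH = −log10(0.05942) = 1.23

1.23


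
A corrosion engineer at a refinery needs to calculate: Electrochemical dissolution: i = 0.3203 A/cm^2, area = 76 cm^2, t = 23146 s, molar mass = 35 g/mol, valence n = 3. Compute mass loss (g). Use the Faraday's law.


Apply Faraday's law: m = i*A*t*M / (n*F)
Total charge passed Q = i*A*t = 0.3203*76*23146 = 563438.4488 C
m = Q*M/(n*F) = 563438.4488*35/(3*96485) = 68.129 g

68.129 g


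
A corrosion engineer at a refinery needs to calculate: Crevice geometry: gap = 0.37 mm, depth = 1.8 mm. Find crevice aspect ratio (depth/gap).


Aspect ratio = depth / gap
Ratio = 1.8 / 0.37 = 4.9

4.9


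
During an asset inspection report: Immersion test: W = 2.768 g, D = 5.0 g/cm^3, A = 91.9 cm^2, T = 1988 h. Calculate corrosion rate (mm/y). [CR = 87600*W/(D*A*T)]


Apply the mm/y weight-loss relation: CR = 87600 * W / (D * A * T)
Numerator: 87600 * 2.768 = 242476.8
Denominator: 5.0 * 91.9 * 1988 = 913486.0
CR = 242476.8 / 913486.0 = 0.2654 mm/y

0.2654 mm/y


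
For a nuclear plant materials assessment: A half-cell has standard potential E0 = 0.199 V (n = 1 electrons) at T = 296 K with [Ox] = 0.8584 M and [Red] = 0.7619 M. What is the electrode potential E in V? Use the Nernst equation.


Apply the Nernst equation: E = E0 + (RT/nF)*ln([Ox]/[Red])
Step 1: RT/nF = 8.314*296/(1*96485) = 0.02550598 V
Step 2: [Ox]/[Red] = 0.8584/0.7619 = 1.126657
Step 3: ln(1.126657) = 0.119255
Step 4: correction = 0.02550598 * 0.119255 = 0.003 V
E = 0.199 + 0.003 = 0.202 V

0.202 V


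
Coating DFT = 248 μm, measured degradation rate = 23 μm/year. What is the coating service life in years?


Service life = thickness / degradation rate
Life = 248 / 23 = 10.8 years

10.8 years


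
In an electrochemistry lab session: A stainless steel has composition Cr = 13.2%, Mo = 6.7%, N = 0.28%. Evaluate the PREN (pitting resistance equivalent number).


Apply the PREN formula: PREN = Cr + 3.3*Mo + 16*N
PREN = 13.2 + 3.3*6.7 + 16*0.28
PREN = 13.2 + 22.11 + 4.48 = 39.79

39.79


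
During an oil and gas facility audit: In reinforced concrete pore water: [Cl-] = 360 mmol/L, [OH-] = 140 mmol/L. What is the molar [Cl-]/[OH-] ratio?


Threshold parameter = [Cl-] / [OH-] (molar basis; both in mmol/L, so units cancel)
Ratio = 360 / 140 = 2.57

2.57


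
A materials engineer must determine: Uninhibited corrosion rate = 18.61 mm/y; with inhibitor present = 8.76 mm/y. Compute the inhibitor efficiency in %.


Apply the inhibitor-efficiency definition: IE = (CR_blank − CR_inh)/CR_blank × 100
IE = (18.61 − 8.76) / 18.61 × 100
IE = 9.85 / 18.61 × 100 = 52.9 %

52.9 %


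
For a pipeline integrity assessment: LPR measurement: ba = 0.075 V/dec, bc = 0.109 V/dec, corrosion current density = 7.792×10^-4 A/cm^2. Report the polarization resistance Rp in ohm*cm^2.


Apply the Stern-Geary equation: Rp = ba*bc / (2.303*icorr*(ba+bc))
ba*bc = 0.075*0.109 = 0.008175
ba+bc = 0.184; 2.303*icorr*(ba+bc) = 2.303*7.792×10^-4*0.184 = 3.3018756×10^-4
Rp = 0.008175 / 3.3018756×10^-4 = 24.8 ohm*cm^2

24.8 ohm*cm^2


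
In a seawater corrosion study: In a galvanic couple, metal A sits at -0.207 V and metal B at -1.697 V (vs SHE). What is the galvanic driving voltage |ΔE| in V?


Driving voltage is the absolute potential difference.
|ΔE| = |-0.207 − (-1.697)| = 1.49 V

1.49 V


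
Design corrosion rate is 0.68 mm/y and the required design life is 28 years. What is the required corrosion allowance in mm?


Corrosion allowance = CR × design life
CA = 0.68 * 28 = 19.04 mm

19.04 mm


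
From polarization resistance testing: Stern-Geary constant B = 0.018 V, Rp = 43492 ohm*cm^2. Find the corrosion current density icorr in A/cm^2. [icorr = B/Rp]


Apply the Stern-Geary relation: icorr = B / Rp
icorr = 0.018 / 43492 = 4.139×10^-7 A/cm^2

4.139×10^-7 A/cm^2


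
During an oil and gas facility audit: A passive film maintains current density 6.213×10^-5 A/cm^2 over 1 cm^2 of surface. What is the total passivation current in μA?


I = i_pass * A, then convert A → μA (×10^6)
I = 6.213×10^-5 * 1 * 10^6 = 62.13 μA

62.13 μA


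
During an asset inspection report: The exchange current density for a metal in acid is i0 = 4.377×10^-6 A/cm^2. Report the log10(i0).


i0 = 4.377×10^-6 A/cm^2
log10(i0) = -5.359

-5.359


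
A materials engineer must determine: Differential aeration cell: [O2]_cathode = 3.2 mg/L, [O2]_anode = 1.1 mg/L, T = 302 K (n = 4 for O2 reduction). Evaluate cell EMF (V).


Apply the Nernst concentration-cell relation: E = (RT/nF)*ln(C_cathode/C_anode)
RT/nF = 8.314*302/(4*96485) = 0.00650575 V
ln(3.2/1.1) = 1.06784
E = 0.00650575 * 1.06784 = 0.00695 V

0.00695 V


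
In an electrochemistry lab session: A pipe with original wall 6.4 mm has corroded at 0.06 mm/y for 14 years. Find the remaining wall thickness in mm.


Remaining wall = original − CR × time
t = 6.4 − 0.06*14 = 6.4 − 0.84 = 5.56 mm

5.56 mm


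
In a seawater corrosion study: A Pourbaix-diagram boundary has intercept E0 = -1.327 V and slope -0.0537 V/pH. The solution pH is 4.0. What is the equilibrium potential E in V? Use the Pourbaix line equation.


Apply the Pourbaix line equation: E = E0 + slope*pH
E = -1.327 + (-0.0537)*4.0 = -1.327 + (-0.2148) = -1.5418 V
Rounded to 3 decimal places: E = -1.542 V

-1.542 V


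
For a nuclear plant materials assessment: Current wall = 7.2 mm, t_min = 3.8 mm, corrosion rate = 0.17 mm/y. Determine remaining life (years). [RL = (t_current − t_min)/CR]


Apply the remaining-life relation: RL = (t_current − t_min) / CR
RL = (7.2 − 3.8) / 0.17 = 3.4 / 0.17 = 20.0 years

20.0 years


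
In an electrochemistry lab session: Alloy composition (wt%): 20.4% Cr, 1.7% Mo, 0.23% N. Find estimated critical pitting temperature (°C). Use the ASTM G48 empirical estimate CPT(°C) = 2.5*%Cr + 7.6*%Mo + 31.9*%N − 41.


Apply the ASTM G48 empirical CPT estimate: CPT(°C) = 2.5*%Cr + 7.6*%Mo + 31.9*%N − 41
2.5*20.4 = 51; 7.6*1.7 = 12.92; 31.9*0.23 = 7.337
CPT = 51 + 12.92 + 7.337 − 41 = 30.257 °C
Rounded to 0.1 °C: CPT ≈ 30.3 °C

30.3 °C


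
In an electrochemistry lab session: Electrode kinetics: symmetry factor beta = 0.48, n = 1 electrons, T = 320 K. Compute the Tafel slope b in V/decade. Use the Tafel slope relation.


Apply the Tafel slope relation: b = 2.303*R*T/(beta*n*F)
Numerator: 2.303 * 8.314 * 320 = 6127.09
Denominator: 0.48 * 1 * 96485 = 46312.8
b = 6127.09 / 46312.8 = 0.1323 V/decade

0.1323 V/decade


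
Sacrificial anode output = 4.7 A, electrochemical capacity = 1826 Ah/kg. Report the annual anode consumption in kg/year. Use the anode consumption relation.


Annual consumption = current * hours per year / capacity
Rate = 4.7 * 8760 / 1826 = 22.5 kg/year

22.5 kg/year


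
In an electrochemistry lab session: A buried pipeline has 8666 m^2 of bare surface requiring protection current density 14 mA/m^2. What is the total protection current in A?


I = area * current density, then convert mA → A (÷1000)
I = 8666 * 14 / 1000 = 121.32 A

121.32 A


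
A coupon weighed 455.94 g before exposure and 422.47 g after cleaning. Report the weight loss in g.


Weight loss = initial − final
WL = 455.94 − 422.47 = 33.47 g

33.47 g


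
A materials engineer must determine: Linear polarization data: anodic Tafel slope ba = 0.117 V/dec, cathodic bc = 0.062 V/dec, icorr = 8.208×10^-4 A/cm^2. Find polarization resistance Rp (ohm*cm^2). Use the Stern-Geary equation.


Apply the Stern-Geary equation: Rp = ba*bc / (2.303*icorr*(ba+bc))
ba*bc = 0.117*0.062 = 0.007254
ba+bc = 0.179; 2.303*icorr*(ba+bc) = 2.303*8.208×10^-4*0.179 = 3.3836413×10^-4
Rp = 0.007254 / 3.3836413×10^-4 = 21.44 ohm*cm^2

21.44 ohm*cm^2


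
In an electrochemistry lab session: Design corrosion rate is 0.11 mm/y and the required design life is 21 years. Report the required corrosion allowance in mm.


Corrosion allowance = CR × design life
CA = 0.11 * 21 = 2.31 mm

2.31 mm


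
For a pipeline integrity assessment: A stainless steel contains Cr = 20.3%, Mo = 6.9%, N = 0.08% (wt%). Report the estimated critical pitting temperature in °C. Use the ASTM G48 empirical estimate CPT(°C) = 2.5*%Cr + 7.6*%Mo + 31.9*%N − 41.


Apply the ASTM G48 empirical CPT estimate: CPT(°C) = 2.5*%Cr + 7.6*%Mo + 31.9*%N − 41
2.5*20.3 = 50.75; 7.6*6.9 = 52.44; 31.9*0.08 = 2.552
CPT = 50.75 + 52.44 + 2.552 − 41 = 64.742 °C
Rounded to 0.1 °C: CPT ≈ 64.7 °C

64.7 °C


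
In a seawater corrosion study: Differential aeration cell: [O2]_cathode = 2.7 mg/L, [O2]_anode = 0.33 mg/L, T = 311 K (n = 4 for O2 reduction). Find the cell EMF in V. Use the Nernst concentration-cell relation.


Apply the Nernst concentration-cell relation: E = (RT/nF)*ln(C_cathode/C_anode)
RT/nF = 8.314*311/(4*96485) = 0.00669963 V
ln(2.7/0.33) = 2.10191
E = 0.00669963 * 2.10191 = 0.01408 V

0.01408 V


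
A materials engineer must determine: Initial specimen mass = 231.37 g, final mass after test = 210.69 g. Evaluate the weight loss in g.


Weight loss = initial − final
WL = 231.37 − 210.69 = 20.68 g

20.68 g


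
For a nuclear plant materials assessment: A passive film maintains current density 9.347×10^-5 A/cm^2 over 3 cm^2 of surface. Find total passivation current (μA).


I = i_pass * A, then convert A → μA (×10^6)
I = 9.347×10^-5 * 3 * 10^6 = 280.41 μA

280.41 μA


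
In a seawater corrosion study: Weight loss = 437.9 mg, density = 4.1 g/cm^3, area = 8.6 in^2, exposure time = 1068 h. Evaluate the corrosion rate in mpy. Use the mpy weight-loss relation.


Apply the mpy weight-loss relation: CR = 534 * W / (D * A * T)
Numerator: 534 * 437.9 = 233838.6
Denominator: 4.1 * 8.6 * 1068 = 37657.68
CR = 233838.6 / 37657.68 = 6.21 mpy

6.21 mpy


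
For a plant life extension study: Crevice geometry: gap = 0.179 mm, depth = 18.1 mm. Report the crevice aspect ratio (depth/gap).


Aspect ratio = depth / gap
Ratio = 18.1 / 0.179 = 101.1

101.1


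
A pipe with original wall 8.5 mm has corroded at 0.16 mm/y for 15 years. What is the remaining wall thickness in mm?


Remaining wall = original − CR × time
t = 8.5 − 0.16*15 = 8.5 − 2.4 = 6.1 mm

6.1 mm


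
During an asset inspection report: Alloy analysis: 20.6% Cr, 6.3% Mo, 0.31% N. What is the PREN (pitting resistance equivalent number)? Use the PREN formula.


Apply the PREN formula: PREN = Cr + 3.3*Mo + 16*N
PREN = 20.6 + 3.3*6.3 + 16*0.31
PREN = 20.6 + 20.79 + 4.96 = 46.35

46.35


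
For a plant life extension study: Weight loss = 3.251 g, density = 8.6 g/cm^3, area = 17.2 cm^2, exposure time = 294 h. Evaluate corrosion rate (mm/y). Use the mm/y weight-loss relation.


Apply the mm/y weight-loss relation: CR = 87600 * W / (D * A * T)
Numerator: 87600 * 3.251 = 284787.6
Denominator: 8.6 * 17.2 * 294 = 43488.48
CR = 284787.6 / 43488.48 = 6.54858 mm/y

6.54858 mm/y


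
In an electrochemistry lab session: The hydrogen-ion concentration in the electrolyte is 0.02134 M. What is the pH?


pH = −log10[H+]
pH = −log10(0.02134) = 1.67

1.67


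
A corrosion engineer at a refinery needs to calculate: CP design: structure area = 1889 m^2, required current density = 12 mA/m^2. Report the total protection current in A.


I = area * current density, then convert mA → A (÷1000)
I = 1889 * 12 / 1000 = 22.67 A

22.67 A
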